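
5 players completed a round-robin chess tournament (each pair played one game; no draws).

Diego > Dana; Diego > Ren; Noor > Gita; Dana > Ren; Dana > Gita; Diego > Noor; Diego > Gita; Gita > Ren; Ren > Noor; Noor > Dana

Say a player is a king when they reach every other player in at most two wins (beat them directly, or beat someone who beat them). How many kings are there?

Gita cannot reach Dana, Diego in two steps.
Dana cannot reach Diego in two steps.
Noor cannot reach Diego in two steps.
Diego reaches everyone (king).
Ren cannot reach Diego in two steps.
Kings: Diego — 1.

1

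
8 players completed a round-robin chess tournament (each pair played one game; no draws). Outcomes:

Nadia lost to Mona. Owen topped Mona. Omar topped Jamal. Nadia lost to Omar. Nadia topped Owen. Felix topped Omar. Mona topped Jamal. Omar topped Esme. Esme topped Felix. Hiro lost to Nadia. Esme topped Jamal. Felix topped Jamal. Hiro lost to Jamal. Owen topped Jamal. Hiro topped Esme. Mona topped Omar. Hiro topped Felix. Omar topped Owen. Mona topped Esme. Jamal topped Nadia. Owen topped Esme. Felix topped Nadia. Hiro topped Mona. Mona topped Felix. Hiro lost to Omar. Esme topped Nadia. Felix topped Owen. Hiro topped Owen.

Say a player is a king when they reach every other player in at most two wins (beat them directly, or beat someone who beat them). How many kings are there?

5

Jamal cannot reach Omar in two steps.
Nadia cannot reach Omar in two steps.
Mona reaches everyone (king).
Hiro reaches everyone (king).
Owen reaches everyone (king).
Omar reaches everyone (king).
Felix reaches everyone (king).
Esme cannot reach Mona in two steps.
Kings: Mona, Hiro, Owen, Omar, Felix — 5.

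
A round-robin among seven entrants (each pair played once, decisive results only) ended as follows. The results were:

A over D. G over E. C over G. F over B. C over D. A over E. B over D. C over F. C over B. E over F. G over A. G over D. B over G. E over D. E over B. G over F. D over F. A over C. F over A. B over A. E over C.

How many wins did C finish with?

C's results: beat B, D, F, G; lost to A, E.
That is 4 wins.

4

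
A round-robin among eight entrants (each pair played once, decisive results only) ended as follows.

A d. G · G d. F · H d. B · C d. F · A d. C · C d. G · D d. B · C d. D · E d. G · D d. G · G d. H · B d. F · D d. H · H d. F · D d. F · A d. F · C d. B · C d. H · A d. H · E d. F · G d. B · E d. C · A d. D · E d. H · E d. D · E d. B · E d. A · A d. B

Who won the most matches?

Win totals: A 6, B 1, C 5, D 4, E 7, F 0, G 3, H 2.
E leads with 7 wins (next highest: 6).

E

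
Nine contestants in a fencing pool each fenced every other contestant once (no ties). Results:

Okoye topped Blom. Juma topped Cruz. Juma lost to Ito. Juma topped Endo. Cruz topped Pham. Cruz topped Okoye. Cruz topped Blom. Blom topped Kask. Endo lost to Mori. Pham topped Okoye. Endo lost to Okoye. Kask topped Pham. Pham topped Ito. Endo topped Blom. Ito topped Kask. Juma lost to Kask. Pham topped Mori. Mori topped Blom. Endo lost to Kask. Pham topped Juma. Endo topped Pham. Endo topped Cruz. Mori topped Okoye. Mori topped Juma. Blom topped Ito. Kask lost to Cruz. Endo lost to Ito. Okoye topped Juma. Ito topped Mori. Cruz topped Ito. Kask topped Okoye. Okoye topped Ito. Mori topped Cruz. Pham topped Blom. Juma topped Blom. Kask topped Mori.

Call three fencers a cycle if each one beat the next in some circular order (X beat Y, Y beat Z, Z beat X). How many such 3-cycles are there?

Win totals: Cruz 5, Okoye 4, Juma 3, Pham 5, Blom 2, Mori 5, Endo 3, Kask 5, Ito 4.
A fencer with w wins dominates both others in C(w,2) triples; summing gives 10 + 6 + 3 + 10 + 1 + 10 + 3 + 10 + 6 = 59 transitive triples.
Total triples C(9,3) = 84, so cyclic triples = 84 − 59 = 25.

25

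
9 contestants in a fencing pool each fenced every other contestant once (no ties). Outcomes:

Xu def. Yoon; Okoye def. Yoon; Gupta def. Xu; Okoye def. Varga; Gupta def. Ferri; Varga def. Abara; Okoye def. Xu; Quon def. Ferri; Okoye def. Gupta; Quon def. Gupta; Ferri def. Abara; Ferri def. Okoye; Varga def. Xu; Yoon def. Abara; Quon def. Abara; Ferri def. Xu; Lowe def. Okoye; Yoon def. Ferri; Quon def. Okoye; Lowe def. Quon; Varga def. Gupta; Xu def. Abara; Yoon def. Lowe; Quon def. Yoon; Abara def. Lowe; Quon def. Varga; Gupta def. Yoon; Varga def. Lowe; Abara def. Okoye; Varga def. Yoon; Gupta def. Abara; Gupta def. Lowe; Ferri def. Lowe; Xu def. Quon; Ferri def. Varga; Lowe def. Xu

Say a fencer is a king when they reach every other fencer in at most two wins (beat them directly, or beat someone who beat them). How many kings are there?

Lowe reaches everyone (king).
Varga reaches everyone (king).
Xu reaches everyone (king).
Gupta reaches everyone (king).
Abara cannot reach Ferri in two steps.
Ferri reaches everyone (king).
Okoye reaches everyone (king).
Yoon cannot reach Gupta in two steps.
Quon reaches everyone (king).
Kings: Lowe, Varga, Xu, Gupta, Ferri, Okoye, Quon — 7.

7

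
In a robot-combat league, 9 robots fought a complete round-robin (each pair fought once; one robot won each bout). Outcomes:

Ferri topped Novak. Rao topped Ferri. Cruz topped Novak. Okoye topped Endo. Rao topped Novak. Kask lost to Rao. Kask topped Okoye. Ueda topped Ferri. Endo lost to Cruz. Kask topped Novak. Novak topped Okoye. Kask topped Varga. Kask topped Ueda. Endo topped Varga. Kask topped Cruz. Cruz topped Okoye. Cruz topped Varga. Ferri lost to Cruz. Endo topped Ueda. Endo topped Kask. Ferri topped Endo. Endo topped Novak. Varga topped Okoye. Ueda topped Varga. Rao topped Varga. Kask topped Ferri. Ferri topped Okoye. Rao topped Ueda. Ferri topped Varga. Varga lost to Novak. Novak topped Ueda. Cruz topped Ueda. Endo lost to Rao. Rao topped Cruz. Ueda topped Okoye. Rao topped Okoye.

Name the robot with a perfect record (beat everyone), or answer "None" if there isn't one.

Rao has 8 wins out of 8 opponents — a perfect record.

Rao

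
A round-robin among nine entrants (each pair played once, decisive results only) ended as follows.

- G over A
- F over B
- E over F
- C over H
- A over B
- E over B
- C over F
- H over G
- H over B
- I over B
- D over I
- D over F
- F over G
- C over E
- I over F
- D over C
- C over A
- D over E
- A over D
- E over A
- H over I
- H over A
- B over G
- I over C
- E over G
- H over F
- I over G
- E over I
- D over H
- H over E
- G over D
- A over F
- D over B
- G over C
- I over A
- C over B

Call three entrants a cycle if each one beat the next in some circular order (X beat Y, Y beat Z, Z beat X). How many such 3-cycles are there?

Win totals: A 3, B 1, C 5, D 6, E 5, F 2, G 3, H 6, I 5.
An entrant with w wins dominates both others in C(w,2) triples; summing gives 3 + 0 + 10 + 15 + 10 + 1 + 3 + 15 + 10 = 67 transitive triples.
Total triples C(9,3) = 84, so cyclic triples = 84 − 67 = 17.

17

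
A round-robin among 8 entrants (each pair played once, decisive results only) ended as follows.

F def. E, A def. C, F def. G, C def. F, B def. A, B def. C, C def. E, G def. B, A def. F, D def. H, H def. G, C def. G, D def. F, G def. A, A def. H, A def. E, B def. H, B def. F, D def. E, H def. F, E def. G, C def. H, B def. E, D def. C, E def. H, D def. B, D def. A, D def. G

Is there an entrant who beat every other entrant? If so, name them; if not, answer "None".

D

D has 7 wins out of 7 opponents — a perfect record.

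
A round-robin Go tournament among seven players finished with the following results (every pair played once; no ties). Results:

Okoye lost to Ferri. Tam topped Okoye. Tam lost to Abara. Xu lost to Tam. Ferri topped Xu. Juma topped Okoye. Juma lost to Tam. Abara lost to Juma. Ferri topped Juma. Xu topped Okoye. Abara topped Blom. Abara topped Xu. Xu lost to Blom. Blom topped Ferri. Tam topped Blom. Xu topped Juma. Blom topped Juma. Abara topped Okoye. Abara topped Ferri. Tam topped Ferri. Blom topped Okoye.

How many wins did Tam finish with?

Tam's results: beat Okoye, Juma, Ferri, Xu, Blom; lost to Abara.
That is 5 wins.

5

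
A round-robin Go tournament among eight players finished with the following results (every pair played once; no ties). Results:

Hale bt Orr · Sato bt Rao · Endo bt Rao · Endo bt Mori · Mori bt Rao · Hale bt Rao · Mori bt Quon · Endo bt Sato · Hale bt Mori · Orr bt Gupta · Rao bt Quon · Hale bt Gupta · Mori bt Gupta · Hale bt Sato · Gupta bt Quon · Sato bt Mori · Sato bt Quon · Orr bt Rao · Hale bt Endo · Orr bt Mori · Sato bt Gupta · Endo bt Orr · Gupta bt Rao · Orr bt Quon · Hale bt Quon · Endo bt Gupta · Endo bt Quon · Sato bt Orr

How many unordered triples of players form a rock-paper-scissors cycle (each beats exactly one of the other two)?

0

Win totals: Endo 6, Sato 5, Mori 3, Quon 0, Gupta 2, Orr 4, Rao 1, Hale 7.
A player with w wins dominates both others in C(w,2) triples; summing gives 15 + 10 + 3 + 0 + 1 + 6 + 0 + 21 = 56 transitive triples.
Total triples C(8,3) = 56, so cyclic triples = 56 − 56 = 0.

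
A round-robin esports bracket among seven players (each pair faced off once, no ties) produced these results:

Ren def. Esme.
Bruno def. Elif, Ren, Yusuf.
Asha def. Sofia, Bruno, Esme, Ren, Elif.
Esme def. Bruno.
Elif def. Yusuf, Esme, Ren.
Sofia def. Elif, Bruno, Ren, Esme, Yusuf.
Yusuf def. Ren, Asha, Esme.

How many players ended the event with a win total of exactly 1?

2

Win totals: Esme 1, Ren 1, Yusuf 3, Elif 3, Asha 5, Sofia 5, Bruno 3.
Exactly 1: Esme, Ren — 2 players.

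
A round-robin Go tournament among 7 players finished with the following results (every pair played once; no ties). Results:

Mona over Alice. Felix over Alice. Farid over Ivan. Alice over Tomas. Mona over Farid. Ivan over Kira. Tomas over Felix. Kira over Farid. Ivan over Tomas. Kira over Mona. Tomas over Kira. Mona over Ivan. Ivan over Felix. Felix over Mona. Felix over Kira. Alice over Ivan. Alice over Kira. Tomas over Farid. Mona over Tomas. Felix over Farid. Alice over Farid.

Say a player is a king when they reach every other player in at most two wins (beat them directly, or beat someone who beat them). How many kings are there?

5

Tomas reaches everyone (king).
Alice reaches everyone (king).
Farid cannot reach Alice, Mona in two steps.
Felix reaches everyone (king).
Ivan reaches everyone (king).
Kira cannot reach Felix in two steps.
Mona reaches everyone (king).
Kings: Tomas, Alice, Felix, Ivan, Mona — 5.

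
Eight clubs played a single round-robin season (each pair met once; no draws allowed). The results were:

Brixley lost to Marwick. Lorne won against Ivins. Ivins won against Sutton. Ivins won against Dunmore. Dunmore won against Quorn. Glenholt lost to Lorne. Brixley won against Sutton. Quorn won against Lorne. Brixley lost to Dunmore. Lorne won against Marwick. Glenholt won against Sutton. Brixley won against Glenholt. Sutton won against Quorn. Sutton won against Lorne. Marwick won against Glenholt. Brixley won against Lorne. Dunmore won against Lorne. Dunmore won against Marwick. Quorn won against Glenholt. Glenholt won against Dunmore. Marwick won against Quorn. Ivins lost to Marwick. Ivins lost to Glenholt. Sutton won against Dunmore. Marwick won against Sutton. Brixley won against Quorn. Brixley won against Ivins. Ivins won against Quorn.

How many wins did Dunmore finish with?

4

Dunmore's results: beat Quorn, Marwick, Brixley, Lorne; lost to Sutton, Ivins, Glenholt.
That is 4 wins.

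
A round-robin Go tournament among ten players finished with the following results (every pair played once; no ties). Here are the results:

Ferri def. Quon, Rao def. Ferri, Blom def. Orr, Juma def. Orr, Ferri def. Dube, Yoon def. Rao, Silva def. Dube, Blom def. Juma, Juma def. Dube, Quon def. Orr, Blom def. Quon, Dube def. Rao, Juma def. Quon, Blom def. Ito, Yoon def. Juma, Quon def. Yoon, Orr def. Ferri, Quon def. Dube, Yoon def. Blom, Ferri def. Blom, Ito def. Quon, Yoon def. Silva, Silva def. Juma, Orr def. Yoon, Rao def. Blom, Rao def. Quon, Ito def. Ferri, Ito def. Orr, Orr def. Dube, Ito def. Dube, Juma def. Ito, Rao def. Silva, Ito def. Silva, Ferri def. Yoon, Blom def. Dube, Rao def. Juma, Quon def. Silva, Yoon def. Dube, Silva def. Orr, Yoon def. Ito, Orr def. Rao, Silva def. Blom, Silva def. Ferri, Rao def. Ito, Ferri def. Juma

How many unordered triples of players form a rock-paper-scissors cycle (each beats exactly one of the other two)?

32

Win totals: Ferri 5, Rao 6, Silva 5, Quon 4, Yoon 6, Blom 5, Juma 4, Orr 4, Ito 5, Dube 1.
A player with w wins dominates both others in C(w,2) triples; summing gives 10 + 15 + 10 + 6 + 15 + 10 + 6 + 6 + 10 + 0 = 88 transitive triples.
Total triples C(10,3) = 120, so cyclic triples = 120 − 88 = 32.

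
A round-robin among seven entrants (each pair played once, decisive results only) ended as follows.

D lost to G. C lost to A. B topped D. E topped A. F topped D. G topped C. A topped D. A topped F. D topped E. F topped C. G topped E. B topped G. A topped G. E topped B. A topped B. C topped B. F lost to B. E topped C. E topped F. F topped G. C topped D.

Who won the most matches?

Win totals: A 5, B 3, C 2, D 1, E 4, F 3, G 3.
A leads with 5 wins (next highest: 4).

A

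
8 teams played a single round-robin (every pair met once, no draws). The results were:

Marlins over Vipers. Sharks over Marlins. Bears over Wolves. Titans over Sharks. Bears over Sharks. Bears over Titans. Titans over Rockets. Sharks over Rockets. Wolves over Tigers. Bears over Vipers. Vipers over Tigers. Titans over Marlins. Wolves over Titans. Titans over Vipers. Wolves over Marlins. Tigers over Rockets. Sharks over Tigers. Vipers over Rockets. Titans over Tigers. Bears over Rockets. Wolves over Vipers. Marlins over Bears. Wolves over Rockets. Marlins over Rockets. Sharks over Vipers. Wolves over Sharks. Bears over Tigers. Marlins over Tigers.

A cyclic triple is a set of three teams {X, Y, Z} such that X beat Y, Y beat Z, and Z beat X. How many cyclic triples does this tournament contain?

Win totals: Tigers 1, Titans 5, Rockets 0, Vipers 2, Wolves 6, Marlins 4, Bears 6, Sharks 4.
A team with w wins dominates both others in C(w,2) triples; summing gives 0 + 10 + 0 + 1 + 15 + 6 + 15 + 6 = 53 transitive triples.
Total triples C(8,3) = 56, so cyclic triples = 56 − 53 = 3.

3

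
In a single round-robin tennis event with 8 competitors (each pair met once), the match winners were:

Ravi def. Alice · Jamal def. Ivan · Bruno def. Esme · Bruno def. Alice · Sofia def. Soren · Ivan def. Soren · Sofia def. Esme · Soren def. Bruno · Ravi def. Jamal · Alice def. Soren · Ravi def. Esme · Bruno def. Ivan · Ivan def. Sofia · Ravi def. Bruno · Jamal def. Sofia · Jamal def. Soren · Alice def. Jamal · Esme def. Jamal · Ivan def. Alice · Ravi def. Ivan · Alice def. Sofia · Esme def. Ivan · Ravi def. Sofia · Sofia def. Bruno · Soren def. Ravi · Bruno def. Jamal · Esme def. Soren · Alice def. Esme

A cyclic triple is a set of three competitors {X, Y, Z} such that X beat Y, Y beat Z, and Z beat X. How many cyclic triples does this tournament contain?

16

Win totals: Sofia 3, Ravi 6, Esme 3, Ivan 3, Bruno 4, Alice 4, Jamal 3, Soren 2.
A competitor with w wins dominates both others in C(w,2) triples; summing gives 3 + 15 + 3 + 3 + 6 + 6 + 3 + 1 = 40 transitive triples.
Total triples C(8,3) = 56, so cyclic triples = 56 − 40 = 16.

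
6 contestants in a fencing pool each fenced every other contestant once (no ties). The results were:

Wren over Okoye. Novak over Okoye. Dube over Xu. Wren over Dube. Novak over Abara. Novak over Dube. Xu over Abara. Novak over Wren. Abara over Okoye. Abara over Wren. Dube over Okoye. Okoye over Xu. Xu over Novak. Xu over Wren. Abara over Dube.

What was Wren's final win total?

Wren's results: beat Okoye, Dube; lost to Xu, Abara, Novak.
That is 2 wins.

2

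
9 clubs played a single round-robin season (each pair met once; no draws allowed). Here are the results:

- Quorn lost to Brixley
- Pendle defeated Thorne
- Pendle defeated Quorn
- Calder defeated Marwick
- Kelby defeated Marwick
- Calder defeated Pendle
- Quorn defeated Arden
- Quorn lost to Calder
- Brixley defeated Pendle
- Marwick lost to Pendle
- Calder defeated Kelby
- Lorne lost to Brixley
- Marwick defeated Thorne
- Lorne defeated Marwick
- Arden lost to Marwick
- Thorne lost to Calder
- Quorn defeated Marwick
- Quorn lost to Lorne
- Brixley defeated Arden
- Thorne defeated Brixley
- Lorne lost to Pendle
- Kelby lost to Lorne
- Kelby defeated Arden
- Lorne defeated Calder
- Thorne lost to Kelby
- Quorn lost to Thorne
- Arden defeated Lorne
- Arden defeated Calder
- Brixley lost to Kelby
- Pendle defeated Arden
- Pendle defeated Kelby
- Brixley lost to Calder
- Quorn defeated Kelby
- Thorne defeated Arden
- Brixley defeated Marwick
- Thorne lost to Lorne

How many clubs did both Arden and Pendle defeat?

1

Arden beat: Lorne, Calder.
Pendle beat: Quorn, Thorne, Lorne, Marwick, Arden, Kelby.
Both beat: Lorne — 1.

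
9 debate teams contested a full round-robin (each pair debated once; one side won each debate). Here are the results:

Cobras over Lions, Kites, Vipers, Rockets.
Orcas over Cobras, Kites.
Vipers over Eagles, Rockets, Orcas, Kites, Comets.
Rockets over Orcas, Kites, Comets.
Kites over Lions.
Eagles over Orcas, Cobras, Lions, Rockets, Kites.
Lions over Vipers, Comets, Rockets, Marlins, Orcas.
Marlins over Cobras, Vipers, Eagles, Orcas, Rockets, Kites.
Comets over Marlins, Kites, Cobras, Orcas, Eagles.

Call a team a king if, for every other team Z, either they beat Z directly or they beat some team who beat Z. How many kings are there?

Comets reaches everyone (king).
Vipers reaches everyone (king).
Marlins reaches everyone (king).
Rockets cannot reach Vipers in two steps.
Eagles reaches everyone (king).
Lions reaches everyone (king).
Orcas cannot reach Comets, Marlins, Eagles in two steps.
Cobras reaches everyone (king).
Kites cannot reach Eagles, Cobras in two steps.
Kings: Comets, Vipers, Marlins, Eagles, Lions, Cobras — 6.

6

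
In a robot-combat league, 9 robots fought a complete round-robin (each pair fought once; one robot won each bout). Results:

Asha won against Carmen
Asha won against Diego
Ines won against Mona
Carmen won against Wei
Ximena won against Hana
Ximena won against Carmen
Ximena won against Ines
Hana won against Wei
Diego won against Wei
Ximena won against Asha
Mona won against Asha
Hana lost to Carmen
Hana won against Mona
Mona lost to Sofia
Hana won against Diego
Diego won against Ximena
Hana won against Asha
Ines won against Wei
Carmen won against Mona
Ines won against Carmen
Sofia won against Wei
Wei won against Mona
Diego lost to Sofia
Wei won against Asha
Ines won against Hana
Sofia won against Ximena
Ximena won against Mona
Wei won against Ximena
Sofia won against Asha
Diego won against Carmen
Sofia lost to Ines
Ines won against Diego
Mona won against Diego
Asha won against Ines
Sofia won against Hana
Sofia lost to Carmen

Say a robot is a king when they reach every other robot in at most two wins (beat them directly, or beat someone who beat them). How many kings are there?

Asha reaches everyone (king).
Mona cannot reach Hana, Sofia in two steps.
Carmen cannot reach Ines in two steps.
Hana cannot reach Sofia in two steps.
Sofia reaches everyone (king).
Wei cannot reach Sofia in two steps.
Diego reaches everyone (king).
Ximena reaches everyone (king).
Ines reaches everyone (king).
Kings: Asha, Sofia, Diego, Ximena, Ines — 5.

5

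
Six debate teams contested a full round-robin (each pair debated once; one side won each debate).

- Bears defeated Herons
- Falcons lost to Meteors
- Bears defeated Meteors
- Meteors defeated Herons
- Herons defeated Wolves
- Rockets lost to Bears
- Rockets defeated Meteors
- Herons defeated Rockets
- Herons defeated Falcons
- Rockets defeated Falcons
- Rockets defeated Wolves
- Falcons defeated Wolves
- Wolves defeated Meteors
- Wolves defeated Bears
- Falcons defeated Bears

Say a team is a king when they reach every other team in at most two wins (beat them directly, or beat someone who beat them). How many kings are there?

6

Meteors reaches everyone (king).
Bears reaches everyone (king).
Falcons reaches everyone (king).
Wolves reaches everyone (king).
Rockets reaches everyone (king).
Herons reaches everyone (king).
Kings: Meteors, Bears, Falcons, Wolves, Rockets, Herons — 6.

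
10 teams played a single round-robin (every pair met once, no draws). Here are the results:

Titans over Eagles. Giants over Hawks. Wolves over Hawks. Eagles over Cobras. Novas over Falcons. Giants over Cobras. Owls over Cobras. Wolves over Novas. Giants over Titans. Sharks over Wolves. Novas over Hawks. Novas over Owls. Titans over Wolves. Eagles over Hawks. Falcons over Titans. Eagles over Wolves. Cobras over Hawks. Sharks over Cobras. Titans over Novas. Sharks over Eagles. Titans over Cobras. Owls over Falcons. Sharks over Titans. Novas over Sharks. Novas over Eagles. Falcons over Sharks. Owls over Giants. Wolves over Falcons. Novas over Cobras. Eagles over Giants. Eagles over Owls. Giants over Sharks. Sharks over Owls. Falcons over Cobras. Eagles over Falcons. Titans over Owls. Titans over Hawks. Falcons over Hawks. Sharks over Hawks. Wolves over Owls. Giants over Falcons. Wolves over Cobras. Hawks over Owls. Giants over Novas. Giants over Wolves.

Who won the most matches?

Giants

Win totals: Novas 6, Owls 3, Wolves 5, Giants 7, Titans 6, Sharks 6, Cobras 1, Eagles 6, Hawks 1, Falcons 4.
Giants leads with 7 wins (next highest: 6).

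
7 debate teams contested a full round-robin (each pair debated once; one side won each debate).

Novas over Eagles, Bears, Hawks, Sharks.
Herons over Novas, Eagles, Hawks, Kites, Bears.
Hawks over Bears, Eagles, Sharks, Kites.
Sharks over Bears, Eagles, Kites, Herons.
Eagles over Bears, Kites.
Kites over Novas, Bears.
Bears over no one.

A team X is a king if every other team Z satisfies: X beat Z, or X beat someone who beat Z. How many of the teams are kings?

4

Herons reaches everyone (king).
Eagles cannot reach Herons, Sharks, Hawks in two steps.
Kites cannot reach Herons in two steps.
Sharks reaches everyone (king).
Bears cannot reach Herons, Eagles, Kites, Sharks, Hawks, Novas in two steps.
Hawks reaches everyone (king).
Novas reaches everyone (king).
Kings: Herons, Sharks, Hawks, Novas — 4.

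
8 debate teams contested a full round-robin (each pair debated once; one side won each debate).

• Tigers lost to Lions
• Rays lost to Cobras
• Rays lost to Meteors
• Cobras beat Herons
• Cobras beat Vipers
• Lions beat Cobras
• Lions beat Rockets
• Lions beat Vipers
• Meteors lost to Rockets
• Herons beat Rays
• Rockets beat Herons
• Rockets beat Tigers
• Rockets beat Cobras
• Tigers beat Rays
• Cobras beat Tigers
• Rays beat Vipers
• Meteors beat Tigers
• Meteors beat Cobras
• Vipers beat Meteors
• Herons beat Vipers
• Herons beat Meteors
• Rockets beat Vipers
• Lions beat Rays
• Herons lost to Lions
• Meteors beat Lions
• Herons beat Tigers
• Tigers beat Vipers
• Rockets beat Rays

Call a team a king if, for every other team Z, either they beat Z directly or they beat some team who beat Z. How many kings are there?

Meteors reaches everyone (king).
Cobras cannot reach Rockets, Lions in two steps.
Rays cannot reach Cobras, Herons, Rockets, Lions, Tigers in two steps.
Herons cannot reach Rockets in two steps.
Rockets reaches everyone (king).
Lions reaches everyone (king).
Tigers cannot reach Cobras, Herons, Rockets, Lions in two steps.
Vipers cannot reach Herons, Rockets in two steps.
Kings: Meteors, Rockets, Lions — 3.

3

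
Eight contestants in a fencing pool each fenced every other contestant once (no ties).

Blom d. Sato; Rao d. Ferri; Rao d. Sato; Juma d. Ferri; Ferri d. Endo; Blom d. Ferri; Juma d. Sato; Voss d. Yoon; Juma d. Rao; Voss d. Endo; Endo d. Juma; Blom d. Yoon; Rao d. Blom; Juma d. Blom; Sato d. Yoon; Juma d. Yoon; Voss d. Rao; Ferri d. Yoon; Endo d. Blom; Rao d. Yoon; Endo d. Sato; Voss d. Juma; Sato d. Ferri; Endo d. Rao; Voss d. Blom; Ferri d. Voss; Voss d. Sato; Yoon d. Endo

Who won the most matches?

Win totals: Blom 3, Voss 6, Endo 4, Rao 4, Juma 5, Sato 2, Yoon 1, Ferri 3.
Voss leads with 6 wins (next highest: 5).

Voss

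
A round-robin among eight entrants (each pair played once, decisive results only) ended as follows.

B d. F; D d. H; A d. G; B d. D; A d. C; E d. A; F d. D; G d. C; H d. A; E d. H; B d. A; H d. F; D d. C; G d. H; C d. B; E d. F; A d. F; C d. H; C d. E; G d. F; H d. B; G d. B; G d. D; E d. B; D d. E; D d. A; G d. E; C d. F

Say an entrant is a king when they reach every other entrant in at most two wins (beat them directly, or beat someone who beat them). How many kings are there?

5

A reaches everyone (king).
B reaches everyone (king).
C cannot reach G in two steps.
D reaches everyone (king).
E reaches everyone (king).
F cannot reach B, G in two steps.
G reaches everyone (king).
H cannot reach E in two steps.
Kings: A, B, D, E, G — 5.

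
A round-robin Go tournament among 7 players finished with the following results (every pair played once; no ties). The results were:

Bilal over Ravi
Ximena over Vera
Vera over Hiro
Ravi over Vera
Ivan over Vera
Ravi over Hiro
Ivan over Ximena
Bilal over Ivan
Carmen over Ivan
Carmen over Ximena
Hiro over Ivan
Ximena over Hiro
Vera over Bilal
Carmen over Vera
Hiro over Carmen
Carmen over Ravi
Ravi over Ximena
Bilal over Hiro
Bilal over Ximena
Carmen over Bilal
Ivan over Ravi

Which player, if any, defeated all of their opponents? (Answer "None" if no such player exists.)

Highest win total is Carmen with 5 (out of 6 possible).
Carmen lost to Hiro, so no player went undefeated.

None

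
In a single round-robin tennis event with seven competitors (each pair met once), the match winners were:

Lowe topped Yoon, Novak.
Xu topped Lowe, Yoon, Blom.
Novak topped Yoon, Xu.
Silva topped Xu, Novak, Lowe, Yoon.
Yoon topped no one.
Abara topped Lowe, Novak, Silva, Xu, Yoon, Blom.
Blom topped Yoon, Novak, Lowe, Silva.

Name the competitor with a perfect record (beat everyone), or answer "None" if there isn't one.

Abara

Abara has 6 wins out of 6 opponents — a perfect record.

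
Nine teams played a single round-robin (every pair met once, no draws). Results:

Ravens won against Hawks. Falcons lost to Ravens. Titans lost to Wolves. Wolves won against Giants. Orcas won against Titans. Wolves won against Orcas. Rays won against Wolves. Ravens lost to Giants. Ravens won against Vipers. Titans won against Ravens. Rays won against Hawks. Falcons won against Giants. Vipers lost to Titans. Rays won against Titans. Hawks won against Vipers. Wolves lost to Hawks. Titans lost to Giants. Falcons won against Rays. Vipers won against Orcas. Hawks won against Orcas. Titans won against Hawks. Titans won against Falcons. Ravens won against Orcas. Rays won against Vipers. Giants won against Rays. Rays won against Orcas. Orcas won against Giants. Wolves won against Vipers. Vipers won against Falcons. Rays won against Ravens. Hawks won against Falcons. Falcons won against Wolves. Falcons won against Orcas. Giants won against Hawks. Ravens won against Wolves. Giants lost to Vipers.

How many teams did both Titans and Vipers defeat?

1

Titans beat: Ravens, Hawks, Vipers, Falcons.
Vipers beat: Giants, Orcas, Falcons.
Both beat: Falcons — 1.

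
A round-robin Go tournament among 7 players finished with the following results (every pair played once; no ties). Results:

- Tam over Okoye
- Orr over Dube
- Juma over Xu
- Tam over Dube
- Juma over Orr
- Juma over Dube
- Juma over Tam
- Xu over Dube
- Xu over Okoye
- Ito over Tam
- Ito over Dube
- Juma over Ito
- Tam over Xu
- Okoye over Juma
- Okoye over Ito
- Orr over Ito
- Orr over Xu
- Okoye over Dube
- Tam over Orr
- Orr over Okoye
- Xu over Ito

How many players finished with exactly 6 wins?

0

Win totals: Dube 0, Juma 5, Ito 2, Orr 4, Xu 3, Okoye 3, Tam 4.
No player has exactly 6 wins.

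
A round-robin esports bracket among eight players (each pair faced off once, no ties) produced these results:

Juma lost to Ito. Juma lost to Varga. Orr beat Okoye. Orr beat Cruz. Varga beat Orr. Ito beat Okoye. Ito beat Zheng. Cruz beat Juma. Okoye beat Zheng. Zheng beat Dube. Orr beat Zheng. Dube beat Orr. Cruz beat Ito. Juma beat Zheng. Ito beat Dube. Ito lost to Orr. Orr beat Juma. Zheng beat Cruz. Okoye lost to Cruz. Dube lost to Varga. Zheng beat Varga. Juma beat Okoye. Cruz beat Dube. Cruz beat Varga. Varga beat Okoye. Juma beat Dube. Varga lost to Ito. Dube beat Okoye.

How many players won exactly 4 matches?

Win totals: Ito 5, Zheng 3, Cruz 5, Dube 2, Juma 3, Okoye 1, Varga 4, Orr 5.
Exactly 4: Varga — 1 player.

1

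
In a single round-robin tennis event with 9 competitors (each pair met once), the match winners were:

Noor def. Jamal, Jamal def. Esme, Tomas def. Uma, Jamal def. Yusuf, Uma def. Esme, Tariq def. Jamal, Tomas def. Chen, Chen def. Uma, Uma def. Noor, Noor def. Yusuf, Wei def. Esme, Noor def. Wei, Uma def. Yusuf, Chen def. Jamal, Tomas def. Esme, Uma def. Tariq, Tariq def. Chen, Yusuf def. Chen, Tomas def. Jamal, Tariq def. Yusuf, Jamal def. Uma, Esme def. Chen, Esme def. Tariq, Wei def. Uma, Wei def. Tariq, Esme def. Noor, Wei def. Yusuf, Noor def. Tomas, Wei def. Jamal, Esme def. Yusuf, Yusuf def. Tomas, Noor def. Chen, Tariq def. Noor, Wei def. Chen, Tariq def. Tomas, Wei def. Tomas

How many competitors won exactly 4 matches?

3

Win totals: Wei 7, Yusuf 2, Noor 5, Uma 4, Jamal 3, Tomas 4, Chen 2, Esme 4, Tariq 5.
Exactly 4: Uma, Tomas, Esme — 3 competitors.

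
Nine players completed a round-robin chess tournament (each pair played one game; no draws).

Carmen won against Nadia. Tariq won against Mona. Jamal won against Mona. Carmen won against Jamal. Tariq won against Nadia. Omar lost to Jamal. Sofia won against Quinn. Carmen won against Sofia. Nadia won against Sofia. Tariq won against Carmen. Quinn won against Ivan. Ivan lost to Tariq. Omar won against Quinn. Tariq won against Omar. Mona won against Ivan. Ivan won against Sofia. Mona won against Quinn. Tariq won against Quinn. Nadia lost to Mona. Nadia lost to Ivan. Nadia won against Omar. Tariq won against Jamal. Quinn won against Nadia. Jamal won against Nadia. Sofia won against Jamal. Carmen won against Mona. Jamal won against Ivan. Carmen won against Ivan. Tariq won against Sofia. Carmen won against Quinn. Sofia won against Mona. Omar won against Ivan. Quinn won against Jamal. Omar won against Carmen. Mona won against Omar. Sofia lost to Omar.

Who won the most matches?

Tariq

Win totals: Jamal 4, Nadia 2, Mona 4, Quinn 3, Tariq 8, Sofia 3, Ivan 2, Carmen 6, Omar 4.
Tariq leads with 8 wins (next highest: 6).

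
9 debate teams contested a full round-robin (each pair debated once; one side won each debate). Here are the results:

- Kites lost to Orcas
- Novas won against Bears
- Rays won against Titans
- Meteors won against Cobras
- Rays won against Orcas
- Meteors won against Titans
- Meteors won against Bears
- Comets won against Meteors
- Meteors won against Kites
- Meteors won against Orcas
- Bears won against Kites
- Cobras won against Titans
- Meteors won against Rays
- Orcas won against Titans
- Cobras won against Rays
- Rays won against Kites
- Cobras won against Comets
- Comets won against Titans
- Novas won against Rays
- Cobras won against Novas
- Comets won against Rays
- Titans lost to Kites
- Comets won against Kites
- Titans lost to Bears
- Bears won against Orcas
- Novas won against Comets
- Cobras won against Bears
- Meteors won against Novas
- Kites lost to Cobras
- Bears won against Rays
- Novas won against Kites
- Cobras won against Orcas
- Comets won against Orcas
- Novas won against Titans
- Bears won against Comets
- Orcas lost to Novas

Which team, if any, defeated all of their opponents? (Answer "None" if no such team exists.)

Highest win total is Meteors with 7 (out of 8 possible).
Meteors lost to Comets, so no team went undefeated.

None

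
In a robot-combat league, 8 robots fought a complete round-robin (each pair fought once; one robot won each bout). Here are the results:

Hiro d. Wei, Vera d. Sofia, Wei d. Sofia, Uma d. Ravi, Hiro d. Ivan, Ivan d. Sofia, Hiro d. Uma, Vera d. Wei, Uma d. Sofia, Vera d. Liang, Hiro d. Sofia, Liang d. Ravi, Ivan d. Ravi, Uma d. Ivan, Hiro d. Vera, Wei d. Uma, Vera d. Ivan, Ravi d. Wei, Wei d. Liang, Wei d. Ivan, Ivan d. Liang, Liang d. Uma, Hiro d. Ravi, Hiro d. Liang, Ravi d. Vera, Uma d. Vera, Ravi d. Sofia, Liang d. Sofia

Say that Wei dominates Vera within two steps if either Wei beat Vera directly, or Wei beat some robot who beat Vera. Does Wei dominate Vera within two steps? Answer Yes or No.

Yes

Wei did not beat Vera directly.
Wei beat Uma, Sofia, Liang, Ivan. Of those, Uma beat Vera.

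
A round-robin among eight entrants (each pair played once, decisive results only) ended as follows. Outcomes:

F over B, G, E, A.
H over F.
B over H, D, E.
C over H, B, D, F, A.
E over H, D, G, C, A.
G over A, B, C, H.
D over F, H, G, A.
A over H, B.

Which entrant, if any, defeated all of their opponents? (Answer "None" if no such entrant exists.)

Highest win total is E with 5 (out of 7 possible).
E lost to B, F, so no entrant went undefeated.

None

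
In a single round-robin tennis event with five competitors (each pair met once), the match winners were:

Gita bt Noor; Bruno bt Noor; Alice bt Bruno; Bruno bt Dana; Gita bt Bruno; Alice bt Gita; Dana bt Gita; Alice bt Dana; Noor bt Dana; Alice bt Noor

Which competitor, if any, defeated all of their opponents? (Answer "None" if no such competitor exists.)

Alice

Alice has 4 wins out of 4 opponents — a perfect record.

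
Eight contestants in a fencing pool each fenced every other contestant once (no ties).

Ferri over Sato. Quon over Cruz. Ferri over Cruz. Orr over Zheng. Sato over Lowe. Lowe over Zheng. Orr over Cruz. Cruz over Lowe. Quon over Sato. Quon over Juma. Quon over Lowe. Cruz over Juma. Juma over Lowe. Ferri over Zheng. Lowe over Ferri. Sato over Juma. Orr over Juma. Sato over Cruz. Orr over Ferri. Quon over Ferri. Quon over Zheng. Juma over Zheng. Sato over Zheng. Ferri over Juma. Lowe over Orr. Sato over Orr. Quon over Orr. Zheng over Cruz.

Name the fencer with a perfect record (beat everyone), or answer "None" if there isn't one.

Quon

Quon has 7 wins out of 7 opponents — a perfect record.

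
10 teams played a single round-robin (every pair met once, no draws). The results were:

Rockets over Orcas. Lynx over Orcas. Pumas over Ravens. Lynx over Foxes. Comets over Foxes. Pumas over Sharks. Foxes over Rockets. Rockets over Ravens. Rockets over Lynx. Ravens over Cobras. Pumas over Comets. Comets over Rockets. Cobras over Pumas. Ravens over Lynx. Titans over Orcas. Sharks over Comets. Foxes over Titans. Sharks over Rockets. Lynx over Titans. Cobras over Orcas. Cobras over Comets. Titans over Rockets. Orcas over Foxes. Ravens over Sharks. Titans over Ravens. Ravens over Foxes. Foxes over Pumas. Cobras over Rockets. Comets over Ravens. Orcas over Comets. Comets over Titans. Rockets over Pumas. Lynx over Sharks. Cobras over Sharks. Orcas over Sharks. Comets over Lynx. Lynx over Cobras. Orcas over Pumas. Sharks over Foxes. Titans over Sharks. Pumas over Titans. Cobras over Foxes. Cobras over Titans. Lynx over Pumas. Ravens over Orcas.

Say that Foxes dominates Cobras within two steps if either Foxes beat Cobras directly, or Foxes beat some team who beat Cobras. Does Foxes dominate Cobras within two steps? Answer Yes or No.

Foxes did not beat Cobras directly.
Foxes beat Pumas, Titans, Rockets, but each of them lost to Cobras. No two-step path.

No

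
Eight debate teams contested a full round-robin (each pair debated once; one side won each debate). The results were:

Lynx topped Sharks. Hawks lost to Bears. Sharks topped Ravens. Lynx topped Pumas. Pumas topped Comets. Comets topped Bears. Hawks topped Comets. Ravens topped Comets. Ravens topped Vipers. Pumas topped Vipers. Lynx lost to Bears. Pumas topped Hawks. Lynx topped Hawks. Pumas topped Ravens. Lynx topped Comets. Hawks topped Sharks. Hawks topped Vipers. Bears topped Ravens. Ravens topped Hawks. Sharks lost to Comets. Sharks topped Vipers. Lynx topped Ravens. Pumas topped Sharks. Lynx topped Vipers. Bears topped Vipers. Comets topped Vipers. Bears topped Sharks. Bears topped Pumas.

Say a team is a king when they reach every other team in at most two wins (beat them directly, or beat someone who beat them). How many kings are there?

3

Bears reaches everyone (king).
Comets reaches everyone (king).
Hawks cannot reach Lynx, Pumas in two steps.
Lynx reaches everyone (king).
Sharks cannot reach Bears, Lynx, Pumas in two steps.
Pumas cannot reach Lynx in two steps.
Vipers cannot reach Bears, Comets, Hawks, Lynx, Sharks, Pumas, Ravens in two steps.
Ravens cannot reach Lynx, Pumas in two steps.
Kings: Bears, Comets, Lynx — 3.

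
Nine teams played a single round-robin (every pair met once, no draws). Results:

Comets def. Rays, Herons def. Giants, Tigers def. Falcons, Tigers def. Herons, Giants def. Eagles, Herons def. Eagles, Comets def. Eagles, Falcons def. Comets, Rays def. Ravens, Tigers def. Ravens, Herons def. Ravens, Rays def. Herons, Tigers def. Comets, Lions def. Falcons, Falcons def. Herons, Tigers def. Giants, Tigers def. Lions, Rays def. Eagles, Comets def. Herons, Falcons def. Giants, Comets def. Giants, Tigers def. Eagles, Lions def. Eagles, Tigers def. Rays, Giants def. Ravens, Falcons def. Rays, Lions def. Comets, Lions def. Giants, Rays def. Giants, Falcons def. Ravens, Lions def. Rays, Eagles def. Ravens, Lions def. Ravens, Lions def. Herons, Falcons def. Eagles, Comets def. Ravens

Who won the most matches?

Tigers

Win totals: Falcons 6, Herons 3, Rays 4, Eagles 1, Giants 2, Ravens 0, Lions 7, Comets 5, Tigers 8.
Tigers leads with 8 wins (next highest: 7).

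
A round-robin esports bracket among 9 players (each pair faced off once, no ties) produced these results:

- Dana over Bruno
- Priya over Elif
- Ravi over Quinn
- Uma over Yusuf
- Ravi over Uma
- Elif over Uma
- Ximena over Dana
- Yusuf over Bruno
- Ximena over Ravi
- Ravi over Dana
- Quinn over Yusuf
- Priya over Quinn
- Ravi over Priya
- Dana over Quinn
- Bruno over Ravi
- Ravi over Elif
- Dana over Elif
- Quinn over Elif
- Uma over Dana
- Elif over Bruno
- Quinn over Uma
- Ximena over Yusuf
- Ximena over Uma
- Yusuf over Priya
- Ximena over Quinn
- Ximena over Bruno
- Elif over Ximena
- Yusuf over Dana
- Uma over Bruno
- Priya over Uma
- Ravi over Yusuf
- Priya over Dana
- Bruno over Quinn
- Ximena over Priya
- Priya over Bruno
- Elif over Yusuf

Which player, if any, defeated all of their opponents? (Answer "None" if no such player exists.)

Highest win total is Ximena with 7 (out of 8 possible).
Ximena lost to Elif, so no player went undefeated.

None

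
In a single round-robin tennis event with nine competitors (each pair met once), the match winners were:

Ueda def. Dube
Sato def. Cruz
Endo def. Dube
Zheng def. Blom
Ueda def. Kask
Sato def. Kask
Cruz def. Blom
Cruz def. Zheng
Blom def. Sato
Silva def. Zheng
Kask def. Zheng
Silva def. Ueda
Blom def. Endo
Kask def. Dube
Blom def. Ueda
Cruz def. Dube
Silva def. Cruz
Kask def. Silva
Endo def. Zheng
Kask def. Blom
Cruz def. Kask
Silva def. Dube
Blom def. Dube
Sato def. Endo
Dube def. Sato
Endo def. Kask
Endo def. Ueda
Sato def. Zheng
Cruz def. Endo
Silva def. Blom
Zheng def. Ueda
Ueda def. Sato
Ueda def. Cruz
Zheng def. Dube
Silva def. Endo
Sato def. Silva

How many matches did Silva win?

6

Silva's results: beat Ueda, Dube, Blom, Cruz, Endo, Zheng; lost to Kask, Sato.
That is 6 wins.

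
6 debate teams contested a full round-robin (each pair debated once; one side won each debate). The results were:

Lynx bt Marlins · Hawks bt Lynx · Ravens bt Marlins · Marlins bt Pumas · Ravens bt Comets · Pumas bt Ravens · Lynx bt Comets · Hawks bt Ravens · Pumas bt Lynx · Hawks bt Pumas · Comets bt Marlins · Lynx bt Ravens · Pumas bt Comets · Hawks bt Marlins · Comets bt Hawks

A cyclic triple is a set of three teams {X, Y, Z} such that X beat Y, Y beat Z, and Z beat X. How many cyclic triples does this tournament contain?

Win totals: Lynx 3, Comets 2, Ravens 2, Marlins 1, Pumas 3, Hawks 4.
A team with w wins dominates both others in C(w,2) triples; summing gives 3 + 1 + 1 + 0 + 3 + 6 = 14 transitive triples.
Total triples C(6,3) = 20, so cyclic triples = 20 − 14 = 6.

6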